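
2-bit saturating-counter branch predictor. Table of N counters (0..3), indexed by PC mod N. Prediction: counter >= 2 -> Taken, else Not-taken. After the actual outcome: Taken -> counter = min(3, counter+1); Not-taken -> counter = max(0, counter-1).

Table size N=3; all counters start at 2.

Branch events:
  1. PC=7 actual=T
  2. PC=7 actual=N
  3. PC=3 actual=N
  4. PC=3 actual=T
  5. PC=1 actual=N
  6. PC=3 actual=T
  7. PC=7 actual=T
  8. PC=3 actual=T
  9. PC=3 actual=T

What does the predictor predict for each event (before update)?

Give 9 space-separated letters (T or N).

Answer: T T T N T T N T T

Derivation:
Ev 1: PC=7 idx=1 pred=T actual=T -> ctr[1]=3
Ev 2: PC=7 idx=1 pred=T actual=N -> ctr[1]=2
Ev 3: PC=3 idx=0 pred=T actual=N -> ctr[0]=1
Ev 4: PC=3 idx=0 pred=N actual=T -> ctr[0]=2
Ev 5: PC=1 idx=1 pred=T actual=N -> ctr[1]=1
Ev 6: PC=3 idx=0 pred=T actual=T -> ctr[0]=3
Ev 7: PC=7 idx=1 pred=N actual=T -> ctr[1]=2
Ev 8: PC=3 idx=0 pred=T actual=T -> ctr[0]=3
Ev 9: PC=3 idx=0 pred=T actual=T -> ctr[0]=3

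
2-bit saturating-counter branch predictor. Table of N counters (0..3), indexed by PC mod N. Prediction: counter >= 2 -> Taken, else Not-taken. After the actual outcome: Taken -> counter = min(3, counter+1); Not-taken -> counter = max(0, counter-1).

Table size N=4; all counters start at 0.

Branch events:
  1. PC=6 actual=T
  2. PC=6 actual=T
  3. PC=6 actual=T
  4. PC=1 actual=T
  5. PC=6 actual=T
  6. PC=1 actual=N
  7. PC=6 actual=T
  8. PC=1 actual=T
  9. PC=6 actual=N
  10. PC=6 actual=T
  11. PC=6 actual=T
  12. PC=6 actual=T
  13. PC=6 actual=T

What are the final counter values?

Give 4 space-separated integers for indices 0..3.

Answer: 0 1 3 0

Derivation:
Ev 1: PC=6 idx=2 pred=N actual=T -> ctr[2]=1
Ev 2: PC=6 idx=2 pred=N actual=T -> ctr[2]=2
Ev 3: PC=6 idx=2 pred=T actual=T -> ctr[2]=3
Ev 4: PC=1 idx=1 pred=N actual=T -> ctr[1]=1
Ev 5: PC=6 idx=2 pred=T actual=T -> ctr[2]=3
Ev 6: PC=1 idx=1 pred=N actual=N -> ctr[1]=0
Ev 7: PC=6 idx=2 pred=T actual=T -> ctr[2]=3
Ev 8: PC=1 idx=1 pred=N actual=T -> ctr[1]=1
Ev 9: PC=6 idx=2 pred=T actual=N -> ctr[2]=2
Ev 10: PC=6 idx=2 pred=T actual=T -> ctr[2]=3
Ev 11: PC=6 idx=2 pred=T actual=T -> ctr[2]=3
Ev 12: PC=6 idx=2 pred=T actual=T -> ctr[2]=3
Ev 13: PC=6 idx=2 pred=T actual=T -> ctr[2]=3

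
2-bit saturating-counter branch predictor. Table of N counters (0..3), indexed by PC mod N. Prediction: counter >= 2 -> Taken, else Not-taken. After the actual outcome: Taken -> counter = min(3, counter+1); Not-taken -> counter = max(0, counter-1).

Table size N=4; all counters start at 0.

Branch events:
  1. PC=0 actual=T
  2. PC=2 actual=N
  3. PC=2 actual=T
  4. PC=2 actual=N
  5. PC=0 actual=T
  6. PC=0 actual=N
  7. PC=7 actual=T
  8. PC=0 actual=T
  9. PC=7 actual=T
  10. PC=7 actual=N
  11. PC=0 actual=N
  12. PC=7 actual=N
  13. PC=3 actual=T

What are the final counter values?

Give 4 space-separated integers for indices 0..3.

Answer: 1 0 0 1

Derivation:
Ev 1: PC=0 idx=0 pred=N actual=T -> ctr[0]=1
Ev 2: PC=2 idx=2 pred=N actual=N -> ctr[2]=0
Ev 3: PC=2 idx=2 pred=N actual=T -> ctr[2]=1
Ev 4: PC=2 idx=2 pred=N actual=N -> ctr[2]=0
Ev 5: PC=0 idx=0 pred=N actual=T -> ctr[0]=2
Ev 6: PC=0 idx=0 pred=T actual=N -> ctr[0]=1
Ev 7: PC=7 idx=3 pred=N actual=T -> ctr[3]=1
Ev 8: PC=0 idx=0 pred=N actual=T -> ctr[0]=2
Ev 9: PC=7 idx=3 pred=N actual=T -> ctr[3]=2
Ev 10: PC=7 idx=3 pred=T actual=N -> ctr[3]=1
Ev 11: PC=0 idx=0 pred=T actual=N -> ctr[0]=1
Ev 12: PC=7 idx=3 pred=N actual=N -> ctr[3]=0
Ev 13: PC=3 idx=3 pred=N actual=T -> ctr[3]=1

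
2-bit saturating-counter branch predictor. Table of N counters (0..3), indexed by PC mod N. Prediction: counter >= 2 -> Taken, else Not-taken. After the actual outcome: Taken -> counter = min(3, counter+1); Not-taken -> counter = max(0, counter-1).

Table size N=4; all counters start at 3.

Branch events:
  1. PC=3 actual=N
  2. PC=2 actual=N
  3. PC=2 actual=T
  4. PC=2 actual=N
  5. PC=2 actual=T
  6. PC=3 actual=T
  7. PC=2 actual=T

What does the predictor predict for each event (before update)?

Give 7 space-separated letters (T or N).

Ev 1: PC=3 idx=3 pred=T actual=N -> ctr[3]=2
Ev 2: PC=2 idx=2 pred=T actual=N -> ctr[2]=2
Ev 3: PC=2 idx=2 pred=T actual=T -> ctr[2]=3
Ev 4: PC=2 idx=2 pred=T actual=N -> ctr[2]=2
Ev 5: PC=2 idx=2 pred=T actual=T -> ctr[2]=3
Ev 6: PC=3 idx=3 pred=T actual=T -> ctr[3]=3
Ev 7: PC=2 idx=2 pred=T actual=T -> ctr[2]=3

Answer: T T T T T T T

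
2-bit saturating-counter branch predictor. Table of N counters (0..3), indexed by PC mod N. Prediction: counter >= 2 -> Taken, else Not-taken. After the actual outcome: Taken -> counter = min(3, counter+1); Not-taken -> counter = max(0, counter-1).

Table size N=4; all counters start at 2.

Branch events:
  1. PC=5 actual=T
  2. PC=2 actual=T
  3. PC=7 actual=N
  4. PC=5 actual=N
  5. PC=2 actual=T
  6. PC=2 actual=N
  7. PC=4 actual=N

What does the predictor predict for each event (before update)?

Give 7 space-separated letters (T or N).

Ev 1: PC=5 idx=1 pred=T actual=T -> ctr[1]=3
Ev 2: PC=2 idx=2 pred=T actual=T -> ctr[2]=3
Ev 3: PC=7 idx=3 pred=T actual=N -> ctr[3]=1
Ev 4: PC=5 idx=1 pred=T actual=N -> ctr[1]=2
Ev 5: PC=2 idx=2 pred=T actual=T -> ctr[2]=3
Ev 6: PC=2 idx=2 pred=T actual=N -> ctr[2]=2
Ev 7: PC=4 idx=0 pred=T actual=N -> ctr[0]=1

Answer: T T T T T T T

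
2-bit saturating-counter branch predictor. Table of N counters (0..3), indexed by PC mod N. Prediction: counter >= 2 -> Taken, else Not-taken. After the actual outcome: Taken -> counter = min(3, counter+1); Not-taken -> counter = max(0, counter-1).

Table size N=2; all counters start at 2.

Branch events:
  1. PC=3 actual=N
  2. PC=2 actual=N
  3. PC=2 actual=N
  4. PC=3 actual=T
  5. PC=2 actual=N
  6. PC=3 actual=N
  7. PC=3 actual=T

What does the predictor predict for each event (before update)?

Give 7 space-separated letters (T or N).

Ev 1: PC=3 idx=1 pred=T actual=N -> ctr[1]=1
Ev 2: PC=2 idx=0 pred=T actual=N -> ctr[0]=1
Ev 3: PC=2 idx=0 pred=N actual=N -> ctr[0]=0
Ev 4: PC=3 idx=1 pred=N actual=T -> ctr[1]=2
Ev 5: PC=2 idx=0 pred=N actual=N -> ctr[0]=0
Ev 6: PC=3 idx=1 pred=T actual=N -> ctr[1]=1
Ev 7: PC=3 idx=1 pred=N actual=T -> ctr[1]=2

Answer: T T N N N T N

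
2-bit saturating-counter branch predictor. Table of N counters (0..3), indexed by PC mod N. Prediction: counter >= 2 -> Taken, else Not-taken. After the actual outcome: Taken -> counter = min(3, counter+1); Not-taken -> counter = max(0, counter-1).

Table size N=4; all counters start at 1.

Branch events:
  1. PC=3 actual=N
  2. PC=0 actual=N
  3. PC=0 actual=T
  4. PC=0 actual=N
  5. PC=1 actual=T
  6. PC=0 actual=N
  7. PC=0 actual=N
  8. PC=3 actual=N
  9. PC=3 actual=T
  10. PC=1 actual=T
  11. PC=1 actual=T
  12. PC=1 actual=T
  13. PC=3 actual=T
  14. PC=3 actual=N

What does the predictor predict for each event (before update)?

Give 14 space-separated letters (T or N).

Answer: N N N N N N N N N T T T N T

Derivation:
Ev 1: PC=3 idx=3 pred=N actual=N -> ctr[3]=0
Ev 2: PC=0 idx=0 pred=N actual=N -> ctr[0]=0
Ev 3: PC=0 idx=0 pred=N actual=T -> ctr[0]=1
Ev 4: PC=0 idx=0 pred=N actual=N -> ctr[0]=0
Ev 5: PC=1 idx=1 pred=N actual=T -> ctr[1]=2
Ev 6: PC=0 idx=0 pred=N actual=N -> ctr[0]=0
Ev 7: PC=0 idx=0 pred=N actual=N -> ctr[0]=0
Ev 8: PC=3 idx=3 pred=N actual=N -> ctr[3]=0
Ev 9: PC=3 idx=3 pred=N actual=T -> ctr[3]=1
Ev 10: PC=1 idx=1 pred=T actual=T -> ctr[1]=3
Ev 11: PC=1 idx=1 pred=T actual=T -> ctr[1]=3
Ev 12: PC=1 idx=1 pred=T actual=T -> ctr[1]=3
Ev 13: PC=3 idx=3 pred=N actual=T -> ctr[3]=2
Ev 14: PC=3 idx=3 pred=T actual=N -> ctr[3]=1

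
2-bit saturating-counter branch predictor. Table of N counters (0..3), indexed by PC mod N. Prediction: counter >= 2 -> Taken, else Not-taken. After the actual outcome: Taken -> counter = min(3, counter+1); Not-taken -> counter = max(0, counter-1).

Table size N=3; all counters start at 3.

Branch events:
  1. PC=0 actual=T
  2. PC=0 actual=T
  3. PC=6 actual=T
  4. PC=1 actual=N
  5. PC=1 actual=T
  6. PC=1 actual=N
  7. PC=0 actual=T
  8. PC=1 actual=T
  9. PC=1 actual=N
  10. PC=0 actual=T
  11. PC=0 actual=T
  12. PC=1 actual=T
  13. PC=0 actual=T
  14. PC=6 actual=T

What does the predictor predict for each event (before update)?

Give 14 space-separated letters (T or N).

Answer: T T T T T T T T T T T T T T

Derivation:
Ev 1: PC=0 idx=0 pred=T actual=T -> ctr[0]=3
Ev 2: PC=0 idx=0 pred=T actual=T -> ctr[0]=3
Ev 3: PC=6 idx=0 pred=T actual=T -> ctr[0]=3
Ev 4: PC=1 idx=1 pred=T actual=N -> ctr[1]=2
Ev 5: PC=1 idx=1 pred=T actual=T -> ctr[1]=3
Ev 6: PC=1 idx=1 pred=T actual=N -> ctr[1]=2
Ev 7: PC=0 idx=0 pred=T actual=T -> ctr[0]=3
Ev 8: PC=1 idx=1 pred=T actual=T -> ctr[1]=3
Ev 9: PC=1 idx=1 pred=T actual=N -> ctr[1]=2
Ev 10: PC=0 idx=0 pred=T actual=T -> ctr[0]=3
Ev 11: PC=0 idx=0 pred=T actual=T -> ctr[0]=3
Ev 12: PC=1 idx=1 pred=T actual=T -> ctr[1]=3
Ev 13: PC=0 idx=0 pred=T actual=T -> ctr[0]=3
Ev 14: PC=6 idx=0 pred=T actual=T -> ctr[0]=3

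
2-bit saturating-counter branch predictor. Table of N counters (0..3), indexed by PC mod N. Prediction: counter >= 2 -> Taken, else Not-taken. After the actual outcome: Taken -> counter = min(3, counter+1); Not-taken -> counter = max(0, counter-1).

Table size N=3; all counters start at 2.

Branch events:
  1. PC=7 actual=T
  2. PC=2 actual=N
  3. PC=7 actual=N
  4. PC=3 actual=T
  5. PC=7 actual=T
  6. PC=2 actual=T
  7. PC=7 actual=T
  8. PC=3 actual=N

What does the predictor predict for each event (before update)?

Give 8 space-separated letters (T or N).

Answer: T T T T T N T T

Derivation:
Ev 1: PC=7 idx=1 pred=T actual=T -> ctr[1]=3
Ev 2: PC=2 idx=2 pred=T actual=N -> ctr[2]=1
Ev 3: PC=7 idx=1 pred=T actual=N -> ctr[1]=2
Ev 4: PC=3 idx=0 pred=T actual=T -> ctr[0]=3
Ev 5: PC=7 idx=1 pred=T actual=T -> ctr[1]=3
Ev 6: PC=2 idx=2 pred=N actual=T -> ctr[2]=2
Ev 7: PC=7 idx=1 pred=T actual=T -> ctr[1]=3
Ev 8: PC=3 idx=0 pred=T actual=N -> ctr[0]=2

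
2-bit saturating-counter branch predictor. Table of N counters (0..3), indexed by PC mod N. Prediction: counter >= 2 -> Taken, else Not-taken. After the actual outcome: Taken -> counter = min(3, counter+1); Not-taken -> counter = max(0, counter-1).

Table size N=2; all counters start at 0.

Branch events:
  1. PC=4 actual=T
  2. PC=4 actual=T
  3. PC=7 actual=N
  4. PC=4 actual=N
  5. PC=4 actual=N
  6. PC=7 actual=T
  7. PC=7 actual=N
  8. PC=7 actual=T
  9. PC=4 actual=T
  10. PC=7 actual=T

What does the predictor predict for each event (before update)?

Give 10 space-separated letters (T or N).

Ev 1: PC=4 idx=0 pred=N actual=T -> ctr[0]=1
Ev 2: PC=4 idx=0 pred=N actual=T -> ctr[0]=2
Ev 3: PC=7 idx=1 pred=N actual=N -> ctr[1]=0
Ev 4: PC=4 idx=0 pred=T actual=N -> ctr[0]=1
Ev 5: PC=4 idx=0 pred=N actual=N -> ctr[0]=0
Ev 6: PC=7 idx=1 pred=N actual=T -> ctr[1]=1
Ev 7: PC=7 idx=1 pred=N actual=N -> ctr[1]=0
Ev 8: PC=7 idx=1 pred=N actual=T -> ctr[1]=1
Ev 9: PC=4 idx=0 pred=N actual=T -> ctr[0]=1
Ev 10: PC=7 idx=1 pred=N actual=T -> ctr[1]=2

Answer: N N N T N N N N N N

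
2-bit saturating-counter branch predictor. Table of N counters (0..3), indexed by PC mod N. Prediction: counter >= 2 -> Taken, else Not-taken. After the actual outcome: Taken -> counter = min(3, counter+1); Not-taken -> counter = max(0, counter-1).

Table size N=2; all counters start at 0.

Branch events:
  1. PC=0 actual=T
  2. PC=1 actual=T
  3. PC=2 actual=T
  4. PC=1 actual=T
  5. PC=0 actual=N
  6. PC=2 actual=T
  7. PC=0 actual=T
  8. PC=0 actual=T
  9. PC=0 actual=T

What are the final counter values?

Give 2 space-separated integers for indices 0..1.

Ev 1: PC=0 idx=0 pred=N actual=T -> ctr[0]=1
Ev 2: PC=1 idx=1 pred=N actual=T -> ctr[1]=1
Ev 3: PC=2 idx=0 pred=N actual=T -> ctr[0]=2
Ev 4: PC=1 idx=1 pred=N actual=T -> ctr[1]=2
Ev 5: PC=0 idx=0 pred=T actual=N -> ctr[0]=1
Ev 6: PC=2 idx=0 pred=N actual=T -> ctr[0]=2
Ev 7: PC=0 idx=0 pred=T actual=T -> ctr[0]=3
Ev 8: PC=0 idx=0 pred=T actual=T -> ctr[0]=3
Ev 9: PC=0 idx=0 pred=T actual=T -> ctr[0]=3

Answer: 3 2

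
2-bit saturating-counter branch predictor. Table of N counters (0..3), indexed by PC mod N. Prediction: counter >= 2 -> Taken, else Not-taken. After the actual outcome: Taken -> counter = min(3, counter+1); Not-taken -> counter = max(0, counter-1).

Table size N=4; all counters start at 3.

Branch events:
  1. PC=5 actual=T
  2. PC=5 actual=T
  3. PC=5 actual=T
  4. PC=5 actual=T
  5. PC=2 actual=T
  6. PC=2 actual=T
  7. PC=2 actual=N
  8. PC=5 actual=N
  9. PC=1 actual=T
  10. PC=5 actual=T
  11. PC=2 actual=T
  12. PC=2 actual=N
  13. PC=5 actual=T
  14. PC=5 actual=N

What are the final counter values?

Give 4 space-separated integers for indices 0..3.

Ev 1: PC=5 idx=1 pred=T actual=T -> ctr[1]=3
Ev 2: PC=5 idx=1 pred=T actual=T -> ctr[1]=3
Ev 3: PC=5 idx=1 pred=T actual=T -> ctr[1]=3
Ev 4: PC=5 idx=1 pred=T actual=T -> ctr[1]=3
Ev 5: PC=2 idx=2 pred=T actual=T -> ctr[2]=3
Ev 6: PC=2 idx=2 pred=T actual=T -> ctr[2]=3
Ev 7: PC=2 idx=2 pred=T actual=N -> ctr[2]=2
Ev 8: PC=5 idx=1 pred=T actual=N -> ctr[1]=2
Ev 9: PC=1 idx=1 pred=T actual=T -> ctr[1]=3
Ev 10: PC=5 idx=1 pred=T actual=T -> ctr[1]=3
Ev 11: PC=2 idx=2 pred=T actual=T -> ctr[2]=3
Ev 12: PC=2 idx=2 pred=T actual=N -> ctr[2]=2
Ev 13: PC=5 idx=1 pred=T actual=T -> ctr[1]=3
Ev 14: PC=5 idx=1 pred=T actual=N -> ctr[1]=2

Answer: 3 2 2 3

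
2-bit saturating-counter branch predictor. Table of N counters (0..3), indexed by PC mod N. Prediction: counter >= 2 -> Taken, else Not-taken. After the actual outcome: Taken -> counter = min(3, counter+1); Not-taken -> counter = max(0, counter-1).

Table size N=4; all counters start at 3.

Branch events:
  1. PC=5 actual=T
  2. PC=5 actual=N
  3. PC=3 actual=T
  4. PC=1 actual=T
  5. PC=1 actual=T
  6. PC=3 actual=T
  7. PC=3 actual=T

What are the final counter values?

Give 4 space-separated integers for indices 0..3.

Ev 1: PC=5 idx=1 pred=T actual=T -> ctr[1]=3
Ev 2: PC=5 idx=1 pred=T actual=N -> ctr[1]=2
Ev 3: PC=3 idx=3 pred=T actual=T -> ctr[3]=3
Ev 4: PC=1 idx=1 pred=T actual=T -> ctr[1]=3
Ev 5: PC=1 idx=1 pred=T actual=T -> ctr[1]=3
Ev 6: PC=3 idx=3 pred=T actual=T -> ctr[3]=3
Ev 7: PC=3 idx=3 pred=T actual=T -> ctr[3]=3

Answer: 3 3 3 3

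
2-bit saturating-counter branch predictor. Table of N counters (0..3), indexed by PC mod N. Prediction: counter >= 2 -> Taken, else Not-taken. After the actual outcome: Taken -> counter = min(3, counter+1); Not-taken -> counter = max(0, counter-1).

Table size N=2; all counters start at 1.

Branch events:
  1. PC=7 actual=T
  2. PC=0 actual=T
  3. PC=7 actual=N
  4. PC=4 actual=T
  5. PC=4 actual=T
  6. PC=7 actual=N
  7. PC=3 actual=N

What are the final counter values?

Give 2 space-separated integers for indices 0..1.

Ev 1: PC=7 idx=1 pred=N actual=T -> ctr[1]=2
Ev 2: PC=0 idx=0 pred=N actual=T -> ctr[0]=2
Ev 3: PC=7 idx=1 pred=T actual=N -> ctr[1]=1
Ev 4: PC=4 idx=0 pred=T actual=T -> ctr[0]=3
Ev 5: PC=4 idx=0 pred=T actual=T -> ctr[0]=3
Ev 6: PC=7 idx=1 pred=N actual=N -> ctr[1]=0
Ev 7: PC=3 idx=1 pred=N actual=N -> ctr[1]=0

Answer: 3 0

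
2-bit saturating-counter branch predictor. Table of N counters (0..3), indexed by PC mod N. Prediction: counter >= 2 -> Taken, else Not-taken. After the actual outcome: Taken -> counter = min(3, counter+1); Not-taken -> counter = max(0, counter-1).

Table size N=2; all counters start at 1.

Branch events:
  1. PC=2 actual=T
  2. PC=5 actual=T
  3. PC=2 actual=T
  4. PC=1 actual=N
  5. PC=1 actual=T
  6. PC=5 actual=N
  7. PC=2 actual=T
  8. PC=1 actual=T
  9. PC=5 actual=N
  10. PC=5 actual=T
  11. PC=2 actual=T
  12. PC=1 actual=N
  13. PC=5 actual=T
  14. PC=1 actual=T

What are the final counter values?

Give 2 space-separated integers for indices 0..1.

Ev 1: PC=2 idx=0 pred=N actual=T -> ctr[0]=2
Ev 2: PC=5 idx=1 pred=N actual=T -> ctr[1]=2
Ev 3: PC=2 idx=0 pred=T actual=T -> ctr[0]=3
Ev 4: PC=1 idx=1 pred=T actual=N -> ctr[1]=1
Ev 5: PC=1 idx=1 pred=N actual=T -> ctr[1]=2
Ev 6: PC=5 idx=1 pred=T actual=N -> ctr[1]=1
Ev 7: PC=2 idx=0 pred=T actual=T -> ctr[0]=3
Ev 8: PC=1 idx=1 pred=N actual=T -> ctr[1]=2
Ev 9: PC=5 idx=1 pred=T actual=N -> ctr[1]=1
Ev 10: PC=5 idx=1 pred=N actual=T -> ctr[1]=2
Ev 11: PC=2 idx=0 pred=T actual=T -> ctr[0]=3
Ev 12: PC=1 idx=1 pred=T actual=N -> ctr[1]=1
Ev 13: PC=5 idx=1 pred=N actual=T -> ctr[1]=2
Ev 14: PC=1 idx=1 pred=T actual=T -> ctr[1]=3

Answer: 3 3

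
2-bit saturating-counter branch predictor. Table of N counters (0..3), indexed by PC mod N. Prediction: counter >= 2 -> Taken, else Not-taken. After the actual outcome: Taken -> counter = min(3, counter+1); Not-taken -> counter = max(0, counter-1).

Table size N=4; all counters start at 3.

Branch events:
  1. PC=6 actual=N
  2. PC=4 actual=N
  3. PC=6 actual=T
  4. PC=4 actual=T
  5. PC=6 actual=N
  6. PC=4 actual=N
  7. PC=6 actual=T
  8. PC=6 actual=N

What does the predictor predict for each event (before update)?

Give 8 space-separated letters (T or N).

Ev 1: PC=6 idx=2 pred=T actual=N -> ctr[2]=2
Ev 2: PC=4 idx=0 pred=T actual=N -> ctr[0]=2
Ev 3: PC=6 idx=2 pred=T actual=T -> ctr[2]=3
Ev 4: PC=4 idx=0 pred=T actual=T -> ctr[0]=3
Ev 5: PC=6 idx=2 pred=T actual=N -> ctr[2]=2
Ev 6: PC=4 idx=0 pred=T actual=N -> ctr[0]=2
Ev 7: PC=6 idx=2 pred=T actual=T -> ctr[2]=3
Ev 8: PC=6 idx=2 pred=T actual=N -> ctr[2]=2

Answer: T T T T T T T T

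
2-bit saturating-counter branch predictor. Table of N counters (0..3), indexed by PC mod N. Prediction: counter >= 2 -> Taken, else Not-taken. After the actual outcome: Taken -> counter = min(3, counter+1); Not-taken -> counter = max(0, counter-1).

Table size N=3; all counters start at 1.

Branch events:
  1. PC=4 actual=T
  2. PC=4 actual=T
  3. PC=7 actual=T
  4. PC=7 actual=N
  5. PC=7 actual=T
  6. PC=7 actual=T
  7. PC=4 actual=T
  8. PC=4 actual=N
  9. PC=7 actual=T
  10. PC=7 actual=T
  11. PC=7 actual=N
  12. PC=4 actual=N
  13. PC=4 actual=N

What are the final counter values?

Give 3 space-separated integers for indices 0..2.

Answer: 1 0 1

Derivation:
Ev 1: PC=4 idx=1 pred=N actual=T -> ctr[1]=2
Ev 2: PC=4 idx=1 pred=T actual=T -> ctr[1]=3
Ev 3: PC=7 idx=1 pred=T actual=T -> ctr[1]=3
Ev 4: PC=7 idx=1 pred=T actual=N -> ctr[1]=2
Ev 5: PC=7 idx=1 pred=T actual=T -> ctr[1]=3
Ev 6: PC=7 idx=1 pred=T actual=T -> ctr[1]=3
Ev 7: PC=4 idx=1 pred=T actual=T -> ctr[1]=3
Ev 8: PC=4 idx=1 pred=T actual=N -> ctr[1]=2
Ev 9: PC=7 idx=1 pred=T actual=T -> ctr[1]=3
Ev 10: PC=7 idx=1 pred=T actual=T -> ctr[1]=3
Ev 11: PC=7 idx=1 pred=T actual=N -> ctr[1]=2
Ev 12: PC=4 idx=1 pred=T actual=N -> ctr[1]=1
Ev 13: PC=4 idx=1 pred=N actual=N -> ctr[1]=0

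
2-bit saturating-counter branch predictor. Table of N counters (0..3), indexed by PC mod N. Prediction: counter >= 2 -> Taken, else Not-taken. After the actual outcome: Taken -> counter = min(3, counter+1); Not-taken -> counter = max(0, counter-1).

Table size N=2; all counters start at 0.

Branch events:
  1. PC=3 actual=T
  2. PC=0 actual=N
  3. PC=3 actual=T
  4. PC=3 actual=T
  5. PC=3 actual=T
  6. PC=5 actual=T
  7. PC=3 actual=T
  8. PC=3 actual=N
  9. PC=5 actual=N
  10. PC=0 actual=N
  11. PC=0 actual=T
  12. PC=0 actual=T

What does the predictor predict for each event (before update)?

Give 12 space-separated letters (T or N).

Ev 1: PC=3 idx=1 pred=N actual=T -> ctr[1]=1
Ev 2: PC=0 idx=0 pred=N actual=N -> ctr[0]=0
Ev 3: PC=3 idx=1 pred=N actual=T -> ctr[1]=2
Ev 4: PC=3 idx=1 pred=T actual=T -> ctr[1]=3
Ev 5: PC=3 idx=1 pred=T actual=T -> ctr[1]=3
Ev 6: PC=5 idx=1 pred=T actual=T -> ctr[1]=3
Ev 7: PC=3 idx=1 pred=T actual=T -> ctr[1]=3
Ev 8: PC=3 idx=1 pred=T actual=N -> ctr[1]=2
Ev 9: PC=5 idx=1 pred=T actual=N -> ctr[1]=1
Ev 10: PC=0 idx=0 pred=N actual=N -> ctr[0]=0
Ev 11: PC=0 idx=0 pred=N actual=T -> ctr[0]=1
Ev 12: PC=0 idx=0 pred=N actual=T -> ctr[0]=2

Answer: N N N T T T T T T N N N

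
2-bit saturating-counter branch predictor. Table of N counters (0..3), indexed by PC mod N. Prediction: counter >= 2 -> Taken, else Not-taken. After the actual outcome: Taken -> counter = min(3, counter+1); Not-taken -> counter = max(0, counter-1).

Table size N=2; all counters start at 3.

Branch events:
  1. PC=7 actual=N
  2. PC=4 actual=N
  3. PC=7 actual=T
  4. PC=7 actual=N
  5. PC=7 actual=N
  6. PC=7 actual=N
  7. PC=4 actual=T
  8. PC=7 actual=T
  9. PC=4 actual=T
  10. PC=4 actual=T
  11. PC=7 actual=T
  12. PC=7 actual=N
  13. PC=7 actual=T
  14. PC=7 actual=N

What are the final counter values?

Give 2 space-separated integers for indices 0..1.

Answer: 3 1

Derivation:
Ev 1: PC=7 idx=1 pred=T actual=N -> ctr[1]=2
Ev 2: PC=4 idx=0 pred=T actual=N -> ctr[0]=2
Ev 3: PC=7 idx=1 pred=T actual=T -> ctr[1]=3
Ev 4: PC=7 idx=1 pred=T actual=N -> ctr[1]=2
Ev 5: PC=7 idx=1 pred=T actual=N -> ctr[1]=1
Ev 6: PC=7 idx=1 pred=N actual=N -> ctr[1]=0
Ev 7: PC=4 idx=0 pred=T actual=T -> ctr[0]=3
Ev 8: PC=7 idx=1 pred=N actual=T -> ctr[1]=1
Ev 9: PC=4 idx=0 pred=T actual=T -> ctr[0]=3
Ev 10: PC=4 idx=0 pred=T actual=T -> ctr[0]=3
Ev 11: PC=7 idx=1 pred=N actual=T -> ctr[1]=2
Ev 12: PC=7 idx=1 pred=T actual=N -> ctr[1]=1
Ev 13: PC=7 idx=1 pred=N actual=T -> ctr[1]=2
Ev 14: PC=7 idx=1 pred=T actual=N -> ctr[1]=1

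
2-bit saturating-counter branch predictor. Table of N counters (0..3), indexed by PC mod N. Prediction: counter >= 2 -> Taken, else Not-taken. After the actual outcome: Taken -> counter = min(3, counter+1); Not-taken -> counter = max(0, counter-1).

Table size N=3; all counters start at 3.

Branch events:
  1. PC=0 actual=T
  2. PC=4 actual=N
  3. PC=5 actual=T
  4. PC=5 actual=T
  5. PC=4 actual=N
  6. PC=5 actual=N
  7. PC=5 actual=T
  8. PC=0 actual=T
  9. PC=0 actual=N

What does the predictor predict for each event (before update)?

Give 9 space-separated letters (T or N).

Answer: T T T T T T T T T

Derivation:
Ev 1: PC=0 idx=0 pred=T actual=T -> ctr[0]=3
Ev 2: PC=4 idx=1 pred=T actual=N -> ctr[1]=2
Ev 3: PC=5 idx=2 pred=T actual=T -> ctr[2]=3
Ev 4: PC=5 idx=2 pred=T actual=T -> ctr[2]=3
Ev 5: PC=4 idx=1 pred=T actual=N -> ctr[1]=1
Ev 6: PC=5 idx=2 pred=T actual=N -> ctr[2]=2
Ev 7: PC=5 idx=2 pred=T actual=T -> ctr[2]=3
Ev 8: PC=0 idx=0 pred=T actual=T -> ctr[0]=3
Ev 9: PC=0 idx=0 pred=T actual=N -> ctr[0]=2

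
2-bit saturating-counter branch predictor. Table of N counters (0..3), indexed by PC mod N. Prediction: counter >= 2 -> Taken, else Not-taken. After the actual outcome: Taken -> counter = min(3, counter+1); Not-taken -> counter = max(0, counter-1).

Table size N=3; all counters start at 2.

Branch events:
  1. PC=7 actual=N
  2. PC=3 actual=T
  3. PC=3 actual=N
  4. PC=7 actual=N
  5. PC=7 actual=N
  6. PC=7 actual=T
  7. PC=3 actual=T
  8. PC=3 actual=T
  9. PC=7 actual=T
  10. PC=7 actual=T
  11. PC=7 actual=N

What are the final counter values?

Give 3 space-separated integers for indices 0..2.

Ev 1: PC=7 idx=1 pred=T actual=N -> ctr[1]=1
Ev 2: PC=3 idx=0 pred=T actual=T -> ctr[0]=3
Ev 3: PC=3 idx=0 pred=T actual=N -> ctr[0]=2
Ev 4: PC=7 idx=1 pred=N actual=N -> ctr[1]=0
Ev 5: PC=7 idx=1 pred=N actual=N -> ctr[1]=0
Ev 6: PC=7 idx=1 pred=N actual=T -> ctr[1]=1
Ev 7: PC=3 idx=0 pred=T actual=T -> ctr[0]=3
Ev 8: PC=3 idx=0 pred=T actual=T -> ctr[0]=3
Ev 9: PC=7 idx=1 pred=N actual=T -> ctr[1]=2
Ev 10: PC=7 idx=1 pred=T actual=T -> ctr[1]=3
Ev 11: PC=7 idx=1 pred=T actual=N -> ctr[1]=2

Answer: 3 2 2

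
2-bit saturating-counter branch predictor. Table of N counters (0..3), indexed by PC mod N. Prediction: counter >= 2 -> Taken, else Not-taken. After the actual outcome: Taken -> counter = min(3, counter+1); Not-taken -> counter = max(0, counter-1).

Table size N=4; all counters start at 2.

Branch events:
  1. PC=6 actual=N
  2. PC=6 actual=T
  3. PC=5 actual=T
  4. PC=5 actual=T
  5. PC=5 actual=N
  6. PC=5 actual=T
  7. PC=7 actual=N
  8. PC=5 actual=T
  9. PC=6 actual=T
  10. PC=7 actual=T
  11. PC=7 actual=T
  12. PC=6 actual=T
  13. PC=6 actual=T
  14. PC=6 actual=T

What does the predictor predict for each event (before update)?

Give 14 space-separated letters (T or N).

Answer: T N T T T T T T T N T T T T

Derivation:
Ev 1: PC=6 idx=2 pred=T actual=N -> ctr[2]=1
Ev 2: PC=6 idx=2 pred=N actual=T -> ctr[2]=2
Ev 3: PC=5 idx=1 pred=T actual=T -> ctr[1]=3
Ev 4: PC=5 idx=1 pred=T actual=T -> ctr[1]=3
Ev 5: PC=5 idx=1 pred=T actual=N -> ctr[1]=2
Ev 6: PC=5 idx=1 pred=T actual=T -> ctr[1]=3
Ev 7: PC=7 idx=3 pred=T actual=N -> ctr[3]=1
Ev 8: PC=5 idx=1 pred=T actual=T -> ctr[1]=3
Ev 9: PC=6 idx=2 pred=T actual=T -> ctr[2]=3
Ev 10: PC=7 idx=3 pred=N actual=T -> ctr[3]=2
Ev 11: PC=7 idx=3 pred=T actual=T -> ctr[3]=3
Ev 12: PC=6 idx=2 pred=T actual=T -> ctr[2]=3
Ev 13: PC=6 idx=2 pred=T actual=T -> ctr[2]=3
Ev 14: PC=6 idx=2 pred=T actual=T -> ctr[2]=3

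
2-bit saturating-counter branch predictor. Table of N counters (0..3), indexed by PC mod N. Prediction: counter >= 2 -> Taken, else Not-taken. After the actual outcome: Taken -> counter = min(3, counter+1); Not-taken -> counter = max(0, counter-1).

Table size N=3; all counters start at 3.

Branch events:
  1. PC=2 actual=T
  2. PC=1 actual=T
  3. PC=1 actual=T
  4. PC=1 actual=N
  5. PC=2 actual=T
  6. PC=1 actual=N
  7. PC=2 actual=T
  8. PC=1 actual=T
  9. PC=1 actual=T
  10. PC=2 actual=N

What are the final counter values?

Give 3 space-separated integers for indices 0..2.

Ev 1: PC=2 idx=2 pred=T actual=T -> ctr[2]=3
Ev 2: PC=1 idx=1 pred=T actual=T -> ctr[1]=3
Ev 3: PC=1 idx=1 pred=T actual=T -> ctr[1]=3
Ev 4: PC=1 idx=1 pred=T actual=N -> ctr[1]=2
Ev 5: PC=2 idx=2 pred=T actual=T -> ctr[2]=3
Ev 6: PC=1 idx=1 pred=T actual=N -> ctr[1]=1
Ev 7: PC=2 idx=2 pred=T actual=T -> ctr[2]=3
Ev 8: PC=1 idx=1 pred=N actual=T -> ctr[1]=2
Ev 9: PC=1 idx=1 pred=T actual=T -> ctr[1]=3
Ev 10: PC=2 idx=2 pred=T actual=N -> ctr[2]=2

Answer: 3 3 2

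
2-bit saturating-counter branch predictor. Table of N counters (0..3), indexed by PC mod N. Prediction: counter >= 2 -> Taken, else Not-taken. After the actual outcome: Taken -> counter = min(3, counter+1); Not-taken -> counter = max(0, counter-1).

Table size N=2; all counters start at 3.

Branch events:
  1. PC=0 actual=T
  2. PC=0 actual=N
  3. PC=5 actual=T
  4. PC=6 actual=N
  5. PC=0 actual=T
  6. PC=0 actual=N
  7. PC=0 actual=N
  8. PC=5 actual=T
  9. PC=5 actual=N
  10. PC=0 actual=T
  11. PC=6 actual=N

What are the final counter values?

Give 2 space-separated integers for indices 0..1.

Answer: 0 2

Derivation:
Ev 1: PC=0 idx=0 pred=T actual=T -> ctr[0]=3
Ev 2: PC=0 idx=0 pred=T actual=N -> ctr[0]=2
Ev 3: PC=5 idx=1 pred=T actual=T -> ctr[1]=3
Ev 4: PC=6 idx=0 pred=T actual=N -> ctr[0]=1
Ev 5: PC=0 idx=0 pred=N actual=T -> ctr[0]=2
Ev 6: PC=0 idx=0 pred=T actual=N -> ctr[0]=1
Ev 7: PC=0 idx=0 pred=N actual=N -> ctr[0]=0
Ev 8: PC=5 idx=1 pred=T actual=T -> ctr[1]=3
Ev 9: PC=5 idx=1 pred=T actual=N -> ctr[1]=2
Ev 10: PC=0 idx=0 pred=N actual=T -> ctr[0]=1
Ev 11: PC=6 idx=0 pred=N actual=N -> ctr[0]=0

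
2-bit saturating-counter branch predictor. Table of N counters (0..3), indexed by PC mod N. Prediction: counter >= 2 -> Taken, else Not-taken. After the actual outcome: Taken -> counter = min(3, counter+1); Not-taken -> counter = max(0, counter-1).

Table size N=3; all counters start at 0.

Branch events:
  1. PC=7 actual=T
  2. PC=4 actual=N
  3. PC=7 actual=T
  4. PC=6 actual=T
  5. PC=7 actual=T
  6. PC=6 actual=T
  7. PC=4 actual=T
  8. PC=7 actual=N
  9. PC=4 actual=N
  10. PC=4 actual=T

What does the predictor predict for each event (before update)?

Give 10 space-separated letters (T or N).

Answer: N N N N N N T T T N

Derivation:
Ev 1: PC=7 idx=1 pred=N actual=T -> ctr[1]=1
Ev 2: PC=4 idx=1 pred=N actual=N -> ctr[1]=0
Ev 3: PC=7 idx=1 pred=N actual=T -> ctr[1]=1
Ev 4: PC=6 idx=0 pred=N actual=T -> ctr[0]=1
Ev 5: PC=7 idx=1 pred=N actual=T -> ctr[1]=2
Ev 6: PC=6 idx=0 pred=N actual=T -> ctr[0]=2
Ev 7: PC=4 idx=1 pred=T actual=T -> ctr[1]=3
Ev 8: PC=7 idx=1 pred=T actual=N -> ctr[1]=2
Ev 9: PC=4 idx=1 pred=T actual=N -> ctr[1]=1
Ev 10: PC=4 idx=1 pred=N actual=T -> ctr[1]=2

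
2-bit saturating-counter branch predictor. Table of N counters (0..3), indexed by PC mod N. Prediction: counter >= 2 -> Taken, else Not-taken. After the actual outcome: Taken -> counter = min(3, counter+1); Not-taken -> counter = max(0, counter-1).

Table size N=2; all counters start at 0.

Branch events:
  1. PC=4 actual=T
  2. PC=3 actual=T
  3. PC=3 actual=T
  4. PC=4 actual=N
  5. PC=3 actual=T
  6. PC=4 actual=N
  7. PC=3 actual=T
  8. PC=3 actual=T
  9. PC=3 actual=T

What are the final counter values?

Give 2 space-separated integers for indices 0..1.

Ev 1: PC=4 idx=0 pred=N actual=T -> ctr[0]=1
Ev 2: PC=3 idx=1 pred=N actual=T -> ctr[1]=1
Ev 3: PC=3 idx=1 pred=N actual=T -> ctr[1]=2
Ev 4: PC=4 idx=0 pred=N actual=N -> ctr[0]=0
Ev 5: PC=3 idx=1 pred=T actual=T -> ctr[1]=3
Ev 6: PC=4 idx=0 pred=N actual=N -> ctr[0]=0
Ev 7: PC=3 idx=1 pred=T actual=T -> ctr[1]=3
Ev 8: PC=3 idx=1 pred=T actual=T -> ctr[1]=3
Ev 9: PC=3 idx=1 pred=T actual=T -> ctr[1]=3

Answer: 0 3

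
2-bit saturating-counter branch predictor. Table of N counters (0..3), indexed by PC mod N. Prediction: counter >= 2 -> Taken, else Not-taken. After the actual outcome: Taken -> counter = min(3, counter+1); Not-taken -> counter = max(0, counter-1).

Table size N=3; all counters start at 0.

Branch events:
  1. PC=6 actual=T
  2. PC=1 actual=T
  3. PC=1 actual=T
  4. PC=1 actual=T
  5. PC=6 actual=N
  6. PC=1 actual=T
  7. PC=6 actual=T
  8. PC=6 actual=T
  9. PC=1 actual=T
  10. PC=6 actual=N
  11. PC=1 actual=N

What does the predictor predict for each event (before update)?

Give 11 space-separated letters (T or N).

Answer: N N N T N T N N T T T

Derivation:
Ev 1: PC=6 idx=0 pred=N actual=T -> ctr[0]=1
Ev 2: PC=1 idx=1 pred=N actual=T -> ctr[1]=1
Ev 3: PC=1 idx=1 pred=N actual=T -> ctr[1]=2
Ev 4: PC=1 idx=1 pred=T actual=T -> ctr[1]=3
Ev 5: PC=6 idx=0 pred=N actual=N -> ctr[0]=0
Ev 6: PC=1 idx=1 pred=T actual=T -> ctr[1]=3
Ev 7: PC=6 idx=0 pred=N actual=T -> ctr[0]=1
Ev 8: PC=6 idx=0 pred=N actual=T -> ctr[0]=2
Ev 9: PC=1 idx=1 pred=T actual=T -> ctr[1]=3
Ev 10: PC=6 idx=0 pred=T actual=N -> ctr[0]=1
Ev 11: PC=1 idx=1 pred=T actual=N -> ctr[1]=2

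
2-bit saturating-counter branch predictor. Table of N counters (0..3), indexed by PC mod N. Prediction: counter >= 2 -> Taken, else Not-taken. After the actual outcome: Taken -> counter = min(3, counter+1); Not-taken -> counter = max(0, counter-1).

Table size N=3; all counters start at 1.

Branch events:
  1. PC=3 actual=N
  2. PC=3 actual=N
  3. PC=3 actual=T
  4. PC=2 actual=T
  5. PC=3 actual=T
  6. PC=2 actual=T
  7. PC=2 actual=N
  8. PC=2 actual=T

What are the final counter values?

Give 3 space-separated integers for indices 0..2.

Ev 1: PC=3 idx=0 pred=N actual=N -> ctr[0]=0
Ev 2: PC=3 idx=0 pred=N actual=N -> ctr[0]=0
Ev 3: PC=3 idx=0 pred=N actual=T -> ctr[0]=1
Ev 4: PC=2 idx=2 pred=N actual=T -> ctr[2]=2
Ev 5: PC=3 idx=0 pred=N actual=T -> ctr[0]=2
Ev 6: PC=2 idx=2 pred=T actual=T -> ctr[2]=3
Ev 7: PC=2 idx=2 pred=T actual=N -> ctr[2]=2
Ev 8: PC=2 idx=2 pred=T actual=T -> ctr[2]=3

Answer: 2 1 3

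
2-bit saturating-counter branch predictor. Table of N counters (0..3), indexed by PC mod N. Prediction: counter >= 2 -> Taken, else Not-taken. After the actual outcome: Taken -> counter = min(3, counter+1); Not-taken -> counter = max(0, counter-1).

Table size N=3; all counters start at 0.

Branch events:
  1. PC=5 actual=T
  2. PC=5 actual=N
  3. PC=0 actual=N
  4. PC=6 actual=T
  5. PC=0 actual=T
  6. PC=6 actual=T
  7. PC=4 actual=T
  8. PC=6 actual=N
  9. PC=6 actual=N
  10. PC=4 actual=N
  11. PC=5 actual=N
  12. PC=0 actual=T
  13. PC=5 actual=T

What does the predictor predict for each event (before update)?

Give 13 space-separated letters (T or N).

Ev 1: PC=5 idx=2 pred=N actual=T -> ctr[2]=1
Ev 2: PC=5 idx=2 pred=N actual=N -> ctr[2]=0
Ev 3: PC=0 idx=0 pred=N actual=N -> ctr[0]=0
Ev 4: PC=6 idx=0 pred=N actual=T -> ctr[0]=1
Ev 5: PC=0 idx=0 pred=N actual=T -> ctr[0]=2
Ev 6: PC=6 idx=0 pred=T actual=T -> ctr[0]=3
Ev 7: PC=4 idx=1 pred=N actual=T -> ctr[1]=1
Ev 8: PC=6 idx=0 pred=T actual=N -> ctr[0]=2
Ev 9: PC=6 idx=0 pred=T actual=N -> ctr[0]=1
Ev 10: PC=4 idx=1 pred=N actual=N -> ctr[1]=0
Ev 11: PC=5 idx=2 pred=N actual=N -> ctr[2]=0
Ev 12: PC=0 idx=0 pred=N actual=T -> ctr[0]=2
Ev 13: PC=5 idx=2 pred=N actual=T -> ctr[2]=1

Answer: N N N N N T N T T N N N N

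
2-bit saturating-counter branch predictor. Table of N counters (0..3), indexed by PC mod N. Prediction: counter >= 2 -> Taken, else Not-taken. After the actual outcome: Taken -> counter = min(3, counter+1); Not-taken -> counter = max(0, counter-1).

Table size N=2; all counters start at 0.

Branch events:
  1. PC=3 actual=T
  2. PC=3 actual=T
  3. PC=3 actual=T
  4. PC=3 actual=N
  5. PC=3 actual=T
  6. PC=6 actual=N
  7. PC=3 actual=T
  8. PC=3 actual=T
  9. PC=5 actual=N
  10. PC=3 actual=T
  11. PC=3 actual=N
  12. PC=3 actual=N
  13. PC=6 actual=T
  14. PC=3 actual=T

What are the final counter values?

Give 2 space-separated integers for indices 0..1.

Ev 1: PC=3 idx=1 pred=N actual=T -> ctr[1]=1
Ev 2: PC=3 idx=1 pred=N actual=T -> ctr[1]=2
Ev 3: PC=3 idx=1 pred=T actual=T -> ctr[1]=3
Ev 4: PC=3 idx=1 pred=T actual=N -> ctr[1]=2
Ev 5: PC=3 idx=1 pred=T actual=T -> ctr[1]=3
Ev 6: PC=6 idx=0 pred=N actual=N -> ctr[0]=0
Ev 7: PC=3 idx=1 pred=T actual=T -> ctr[1]=3
Ev 8: PC=3 idx=1 pred=T actual=T -> ctr[1]=3
Ev 9: PC=5 idx=1 pred=T actual=N -> ctr[1]=2
Ev 10: PC=3 idx=1 pred=T actual=T -> ctr[1]=3
Ev 11: PC=3 idx=1 pred=T actual=N -> ctr[1]=2
Ev 12: PC=3 idx=1 pred=T actual=N -> ctr[1]=1
Ev 13: PC=6 idx=0 pred=N actual=T -> ctr[0]=1
Ev 14: PC=3 idx=1 pred=N actual=T -> ctr[1]=2

Answer: 1 2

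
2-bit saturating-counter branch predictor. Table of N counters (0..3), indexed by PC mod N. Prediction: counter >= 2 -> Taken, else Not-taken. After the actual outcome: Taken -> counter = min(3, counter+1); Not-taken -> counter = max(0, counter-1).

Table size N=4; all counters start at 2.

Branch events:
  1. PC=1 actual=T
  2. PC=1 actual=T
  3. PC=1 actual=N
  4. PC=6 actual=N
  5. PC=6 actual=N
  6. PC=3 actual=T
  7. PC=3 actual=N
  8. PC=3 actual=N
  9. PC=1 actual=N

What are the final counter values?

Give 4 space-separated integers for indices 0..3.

Answer: 2 1 0 1

Derivation:
Ev 1: PC=1 idx=1 pred=T actual=T -> ctr[1]=3
Ev 2: PC=1 idx=1 pred=T actual=T -> ctr[1]=3
Ev 3: PC=1 idx=1 pred=T actual=N -> ctr[1]=2
Ev 4: PC=6 idx=2 pred=T actual=N -> ctr[2]=1
Ev 5: PC=6 idx=2 pred=N actual=N -> ctr[2]=0
Ev 6: PC=3 idx=3 pred=T actual=T -> ctr[3]=3
Ev 7: PC=3 idx=3 pred=T actual=N -> ctr[3]=2
Ev 8: PC=3 idx=3 pred=T actual=N -> ctr[3]=1
Ev 9: PC=1 idx=1 pred=T actual=N -> ctr[1]=1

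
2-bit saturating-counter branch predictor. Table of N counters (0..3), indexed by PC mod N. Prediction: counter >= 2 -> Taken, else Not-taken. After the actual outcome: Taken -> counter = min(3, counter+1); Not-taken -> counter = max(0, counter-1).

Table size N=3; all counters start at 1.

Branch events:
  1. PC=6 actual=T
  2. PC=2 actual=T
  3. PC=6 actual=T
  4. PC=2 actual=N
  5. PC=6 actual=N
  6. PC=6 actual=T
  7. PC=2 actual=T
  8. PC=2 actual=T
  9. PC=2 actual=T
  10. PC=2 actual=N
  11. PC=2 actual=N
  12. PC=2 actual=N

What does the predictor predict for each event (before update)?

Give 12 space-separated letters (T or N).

Ev 1: PC=6 idx=0 pred=N actual=T -> ctr[0]=2
Ev 2: PC=2 idx=2 pred=N actual=T -> ctr[2]=2
Ev 3: PC=6 idx=0 pred=T actual=T -> ctr[0]=3
Ev 4: PC=2 idx=2 pred=T actual=N -> ctr[2]=1
Ev 5: PC=6 idx=0 pred=T actual=N -> ctr[0]=2
Ev 6: PC=6 idx=0 pred=T actual=T -> ctr[0]=3
Ev 7: PC=2 idx=2 pred=N actual=T -> ctr[2]=2
Ev 8: PC=2 idx=2 pred=T actual=T -> ctr[2]=3
Ev 9: PC=2 idx=2 pred=T actual=T -> ctr[2]=3
Ev 10: PC=2 idx=2 pred=T actual=N -> ctr[2]=2
Ev 11: PC=2 idx=2 pred=T actual=N -> ctr[2]=1
Ev 12: PC=2 idx=2 pred=N actual=N -> ctr[2]=0

Answer: N N T T T T N T T T T N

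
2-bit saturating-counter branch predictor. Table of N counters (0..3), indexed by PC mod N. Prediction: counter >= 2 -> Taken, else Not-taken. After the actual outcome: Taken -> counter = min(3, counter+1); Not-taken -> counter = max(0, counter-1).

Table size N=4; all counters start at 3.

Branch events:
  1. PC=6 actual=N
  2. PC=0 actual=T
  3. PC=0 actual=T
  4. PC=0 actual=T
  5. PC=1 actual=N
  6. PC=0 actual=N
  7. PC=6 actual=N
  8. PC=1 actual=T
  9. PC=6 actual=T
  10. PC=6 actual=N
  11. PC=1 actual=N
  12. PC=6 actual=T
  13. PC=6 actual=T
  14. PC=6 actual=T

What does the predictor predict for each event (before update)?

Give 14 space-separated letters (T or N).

Ev 1: PC=6 idx=2 pred=T actual=N -> ctr[2]=2
Ev 2: PC=0 idx=0 pred=T actual=T -> ctr[0]=3
Ev 3: PC=0 idx=0 pred=T actual=T -> ctr[0]=3
Ev 4: PC=0 idx=0 pred=T actual=T -> ctr[0]=3
Ev 5: PC=1 idx=1 pred=T actual=N -> ctr[1]=2
Ev 6: PC=0 idx=0 pred=T actual=N -> ctr[0]=2
Ev 7: PC=6 idx=2 pred=T actual=N -> ctr[2]=1
Ev 8: PC=1 idx=1 pred=T actual=T -> ctr[1]=3
Ev 9: PC=6 idx=2 pred=N actual=T -> ctr[2]=2
Ev 10: PC=6 idx=2 pred=T actual=N -> ctr[2]=1
Ev 11: PC=1 idx=1 pred=T actual=N -> ctr[1]=2
Ev 12: PC=6 idx=2 pred=N actual=T -> ctr[2]=2
Ev 13: PC=6 idx=2 pred=T actual=T -> ctr[2]=3
Ev 14: PC=6 idx=2 pred=T actual=T -> ctr[2]=3

Answer: T T T T T T T T N T T N T T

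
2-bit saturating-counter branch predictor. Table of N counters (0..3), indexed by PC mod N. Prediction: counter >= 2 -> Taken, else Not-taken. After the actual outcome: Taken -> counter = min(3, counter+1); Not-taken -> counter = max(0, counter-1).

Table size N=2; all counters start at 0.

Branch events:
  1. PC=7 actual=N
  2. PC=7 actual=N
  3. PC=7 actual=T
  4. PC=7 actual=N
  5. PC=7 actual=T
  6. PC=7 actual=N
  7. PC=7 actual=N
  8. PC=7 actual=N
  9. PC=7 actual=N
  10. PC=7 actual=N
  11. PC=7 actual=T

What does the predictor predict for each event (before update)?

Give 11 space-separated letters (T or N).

Answer: N N N N N N N N N N N

Derivation:
Ev 1: PC=7 idx=1 pred=N actual=N -> ctr[1]=0
Ev 2: PC=7 idx=1 pred=N actual=N -> ctr[1]=0
Ev 3: PC=7 idx=1 pred=N actual=T -> ctr[1]=1
Ev 4: PC=7 idx=1 pred=N actual=N -> ctr[1]=0
Ev 5: PC=7 idx=1 pred=N actual=T -> ctr[1]=1
Ev 6: PC=7 idx=1 pred=N actual=N -> ctr[1]=0
Ev 7: PC=7 idx=1 pred=N actual=N -> ctr[1]=0
Ev 8: PC=7 idx=1 pred=N actual=N -> ctr[1]=0
Ev 9: PC=7 idx=1 pred=N actual=N -> ctr[1]=0
Ev 10: PC=7 idx=1 pred=N actual=N -> ctr[1]=0
Ev 11: PC=7 idx=1 pred=N actual=T -> ctr[1]=1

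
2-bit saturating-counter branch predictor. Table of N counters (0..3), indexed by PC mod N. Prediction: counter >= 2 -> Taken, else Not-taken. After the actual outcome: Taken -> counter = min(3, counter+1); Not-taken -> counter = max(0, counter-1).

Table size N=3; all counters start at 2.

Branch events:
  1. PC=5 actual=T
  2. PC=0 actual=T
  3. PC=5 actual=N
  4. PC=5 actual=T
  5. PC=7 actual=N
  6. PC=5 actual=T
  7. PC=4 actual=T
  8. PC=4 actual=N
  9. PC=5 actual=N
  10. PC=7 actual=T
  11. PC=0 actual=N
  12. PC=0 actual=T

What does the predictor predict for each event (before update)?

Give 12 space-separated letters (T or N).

Answer: T T T T T T N T T N T T

Derivation:
Ev 1: PC=5 idx=2 pred=T actual=T -> ctr[2]=3
Ev 2: PC=0 idx=0 pred=T actual=T -> ctr[0]=3
Ev 3: PC=5 idx=2 pred=T actual=N -> ctr[2]=2
Ev 4: PC=5 idx=2 pred=T actual=T -> ctr[2]=3
Ev 5: PC=7 idx=1 pred=T actual=N -> ctr[1]=1
Ev 6: PC=5 idx=2 pred=T actual=T -> ctr[2]=3
Ev 7: PC=4 idx=1 pred=N actual=T -> ctr[1]=2
Ev 8: PC=4 idx=1 pred=T actual=N -> ctr[1]=1
Ev 9: PC=5 idx=2 pred=T actual=N -> ctr[2]=2
Ev 10: PC=7 idx=1 pred=N actual=T -> ctr[1]=2
Ev 11: PC=0 idx=0 pred=T actual=N -> ctr[0]=2
Ev 12: PC=0 idx=0 pred=T actual=T -> ctr[0]=3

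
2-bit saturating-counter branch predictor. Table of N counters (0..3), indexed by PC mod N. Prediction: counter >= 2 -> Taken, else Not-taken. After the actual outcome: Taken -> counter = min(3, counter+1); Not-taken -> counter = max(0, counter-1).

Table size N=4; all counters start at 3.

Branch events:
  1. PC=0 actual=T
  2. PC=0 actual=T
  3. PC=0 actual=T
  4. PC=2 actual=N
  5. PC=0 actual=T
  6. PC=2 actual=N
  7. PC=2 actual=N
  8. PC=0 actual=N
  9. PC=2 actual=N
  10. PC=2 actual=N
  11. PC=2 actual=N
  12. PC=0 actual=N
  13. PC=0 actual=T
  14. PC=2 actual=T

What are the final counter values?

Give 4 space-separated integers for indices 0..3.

Answer: 2 3 1 3

Derivation:
Ev 1: PC=0 idx=0 pred=T actual=T -> ctr[0]=3
Ev 2: PC=0 idx=0 pred=T actual=T -> ctr[0]=3
Ev 3: PC=0 idx=0 pred=T actual=T -> ctr[0]=3
Ev 4: PC=2 idx=2 pred=T actual=N -> ctr[2]=2
Ev 5: PC=0 idx=0 pred=T actual=T -> ctr[0]=3
Ev 6: PC=2 idx=2 pred=T actual=N -> ctr[2]=1
Ev 7: PC=2 idx=2 pred=N actual=N -> ctr[2]=0
Ev 8: PC=0 idx=0 pred=T actual=N -> ctr[0]=2
Ev 9: PC=2 idx=2 pred=N actual=N -> ctr[2]=0
Ev 10: PC=2 idx=2 pred=N actual=N -> ctr[2]=0
Ev 11: PC=2 idx=2 pred=N actual=N -> ctr[2]=0
Ev 12: PC=0 idx=0 pred=T actual=N -> ctr[0]=1
Ev 13: PC=0 idx=0 pred=N actual=T -> ctr[0]=2
Ev 14: PC=2 idx=2 pred=N actual=T -> ctr[2]=1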